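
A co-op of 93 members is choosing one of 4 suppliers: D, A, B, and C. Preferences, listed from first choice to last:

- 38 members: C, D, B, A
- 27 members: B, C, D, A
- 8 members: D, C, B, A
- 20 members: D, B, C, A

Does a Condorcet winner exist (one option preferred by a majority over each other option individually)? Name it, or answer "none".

none

Checking pairwise contests:
C beats D 65–28.
D beats A 93–0.
D beats B 66–27.
B beats C 47–46.
Every option loses at least one head-to-head, so there is no Condorcet winner.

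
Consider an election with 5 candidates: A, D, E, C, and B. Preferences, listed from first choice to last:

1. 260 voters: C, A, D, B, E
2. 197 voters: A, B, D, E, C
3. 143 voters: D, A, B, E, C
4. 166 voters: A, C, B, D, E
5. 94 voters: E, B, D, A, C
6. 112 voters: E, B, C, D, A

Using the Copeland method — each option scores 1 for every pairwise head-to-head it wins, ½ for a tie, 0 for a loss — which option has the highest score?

A

A: beats D, E, C, and B → score 4.
D: beats E; loses to A, C, and B → score 1.
E: beats C; loses to A, D, and B → score 1.
C: beats D; loses to A, E, and B → score 1.
B: beats D, E, and C; loses to A → score 3.
A has the best pairwise record.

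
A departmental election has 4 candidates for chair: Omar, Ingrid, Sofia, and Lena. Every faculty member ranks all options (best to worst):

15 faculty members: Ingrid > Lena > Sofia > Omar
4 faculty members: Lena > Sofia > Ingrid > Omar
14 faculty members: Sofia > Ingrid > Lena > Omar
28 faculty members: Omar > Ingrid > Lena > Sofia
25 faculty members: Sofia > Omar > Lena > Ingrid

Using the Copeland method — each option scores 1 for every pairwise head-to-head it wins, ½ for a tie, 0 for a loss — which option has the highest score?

Omar: beats Ingrid and Lena; loses to Sofia → score 2.
Ingrid: beats Lena; ties Sofia; loses to Omar → score 1.5.
Sofia: beats Omar; ties Ingrid; loses to Lena → score 1.5.
Lena: beats Sofia; loses to Omar and Ingrid → score 1.
Omar has the best pairwise record.

Omar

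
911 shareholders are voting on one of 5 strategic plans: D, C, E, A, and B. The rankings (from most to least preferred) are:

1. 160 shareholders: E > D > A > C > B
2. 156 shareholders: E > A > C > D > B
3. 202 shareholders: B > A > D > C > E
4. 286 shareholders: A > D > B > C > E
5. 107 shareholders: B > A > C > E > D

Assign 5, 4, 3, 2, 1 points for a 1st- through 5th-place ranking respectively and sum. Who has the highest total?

D: 160·4 + 156·2 + 202·3 + 286·4 + 107·1 = 2809
C: 160·2 + 156·3 + 202·2 + 286·2 + 107·3 = 2085
E: 160·5 + 156·5 + 202·1 + 286·1 + 107·2 = 2282
A: 160·3 + 156·4 + 202·4 + 286·5 + 107·4 = 3770
B: 160·1 + 156·1 + 202·5 + 286·3 + 107·5 = 2719
A has the highest Borda score (3770).

A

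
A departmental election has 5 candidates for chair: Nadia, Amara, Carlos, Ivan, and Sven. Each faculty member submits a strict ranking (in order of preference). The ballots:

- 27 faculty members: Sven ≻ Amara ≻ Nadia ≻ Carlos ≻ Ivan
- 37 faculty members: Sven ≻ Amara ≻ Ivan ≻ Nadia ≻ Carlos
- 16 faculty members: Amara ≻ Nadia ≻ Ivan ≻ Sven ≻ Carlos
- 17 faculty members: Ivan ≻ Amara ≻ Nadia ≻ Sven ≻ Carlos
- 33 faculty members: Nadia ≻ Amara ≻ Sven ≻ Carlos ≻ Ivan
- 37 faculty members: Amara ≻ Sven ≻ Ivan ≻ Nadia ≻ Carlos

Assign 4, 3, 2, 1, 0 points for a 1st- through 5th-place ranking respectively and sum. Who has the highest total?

Amara

Nadia: 27·2 + 37·1 + 16·3 + 17·2 + 33·4 + 37·1 = 342
Amara: 27·3 + 37·3 + 16·4 + 17·3 + 33·3 + 37·4 = 554
Carlos: 27·1 + 37·0 + 16·0 + 17·0 + 33·1 + 37·0 = 60
Ivan: 27·0 + 37·2 + 16·2 + 17·4 + 33·0 + 37·2 = 248
Sven: 27·4 + 37·4 + 16·1 + 17·1 + 33·2 + 37·3 = 466
Amara has the highest Borda score (554).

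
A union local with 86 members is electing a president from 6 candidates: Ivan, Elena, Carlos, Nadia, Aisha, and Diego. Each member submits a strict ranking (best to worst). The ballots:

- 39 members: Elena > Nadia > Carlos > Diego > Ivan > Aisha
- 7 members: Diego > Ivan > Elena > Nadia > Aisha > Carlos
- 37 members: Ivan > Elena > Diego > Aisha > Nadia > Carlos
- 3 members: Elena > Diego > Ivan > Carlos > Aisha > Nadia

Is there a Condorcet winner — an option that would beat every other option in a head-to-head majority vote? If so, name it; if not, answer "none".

none

Checking pairwise contests:
Diego beats Ivan 49–37.
Ivan beats Elena 44–42.
Ivan beats Carlos 47–39.
Ivan beats Nadia 47–39.
Ivan beats Aisha 86–0.
Elena beats Diego 79–7.
Every option loses at least one head-to-head, so there is no Condorcet winner.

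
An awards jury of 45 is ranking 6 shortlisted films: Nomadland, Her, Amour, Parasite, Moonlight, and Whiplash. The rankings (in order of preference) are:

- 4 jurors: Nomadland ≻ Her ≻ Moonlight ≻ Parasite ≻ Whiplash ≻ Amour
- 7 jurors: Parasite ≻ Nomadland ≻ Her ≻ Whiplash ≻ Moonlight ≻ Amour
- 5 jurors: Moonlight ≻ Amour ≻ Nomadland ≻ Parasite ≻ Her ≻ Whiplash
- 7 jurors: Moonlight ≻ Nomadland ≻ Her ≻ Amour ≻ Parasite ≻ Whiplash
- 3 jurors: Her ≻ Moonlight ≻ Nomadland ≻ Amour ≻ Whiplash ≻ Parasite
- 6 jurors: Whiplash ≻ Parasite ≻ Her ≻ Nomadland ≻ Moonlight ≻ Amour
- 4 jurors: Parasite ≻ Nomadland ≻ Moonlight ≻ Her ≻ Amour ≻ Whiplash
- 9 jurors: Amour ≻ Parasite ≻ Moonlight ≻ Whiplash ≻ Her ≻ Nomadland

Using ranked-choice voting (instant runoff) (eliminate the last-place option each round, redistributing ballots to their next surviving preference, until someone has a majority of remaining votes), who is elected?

Round 1: Nomadland 4, Her 3, Amour 9, Parasite 11, Moonlight 12, Whiplash 6. Eliminate Her.
Round 2: Nomadland 4, Amour 9, Parasite 11, Moonlight 15, Whiplash 6. Eliminate Nomadland.
Round 3: Amour 9, Parasite 11, Moonlight 19, Whiplash 6. Eliminate Whiplash.
Round 4: Amour 9, Parasite 17, Moonlight 19. Eliminate Amour.
Round 5: Parasite 26, Moonlight 19. Parasite has a majority.

Parasite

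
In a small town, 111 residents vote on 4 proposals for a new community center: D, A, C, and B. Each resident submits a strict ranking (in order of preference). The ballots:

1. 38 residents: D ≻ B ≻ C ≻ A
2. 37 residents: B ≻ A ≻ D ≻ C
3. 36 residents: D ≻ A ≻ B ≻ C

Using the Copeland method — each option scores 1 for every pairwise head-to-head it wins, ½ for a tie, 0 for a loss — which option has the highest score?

D: beats A, C, and B → score 3.
A: beats C; loses to D and B → score 1.
C: loses to D, A, and B → score 0.
B: beats A and C; loses to D → score 2.
D has the best pairwise record.

D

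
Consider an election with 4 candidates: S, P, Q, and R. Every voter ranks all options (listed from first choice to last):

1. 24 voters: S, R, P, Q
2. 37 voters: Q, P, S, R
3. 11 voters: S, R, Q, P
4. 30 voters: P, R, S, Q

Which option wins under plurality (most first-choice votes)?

First-place votes: S 35, P 30, Q 37, R 0.
Q has the most first-place votes.

Q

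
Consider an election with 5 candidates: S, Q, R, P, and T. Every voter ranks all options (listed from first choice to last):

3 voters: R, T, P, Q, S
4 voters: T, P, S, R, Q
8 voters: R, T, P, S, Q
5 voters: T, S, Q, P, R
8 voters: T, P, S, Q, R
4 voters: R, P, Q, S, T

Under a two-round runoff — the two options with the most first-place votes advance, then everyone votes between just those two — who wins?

T

Round 1 first-place votes: S 0, Q 0, R 15, P 0, T 17.
T and R advance.
Runoff: T is preferred to R by 17 voters; R by 15.
T wins the runoff.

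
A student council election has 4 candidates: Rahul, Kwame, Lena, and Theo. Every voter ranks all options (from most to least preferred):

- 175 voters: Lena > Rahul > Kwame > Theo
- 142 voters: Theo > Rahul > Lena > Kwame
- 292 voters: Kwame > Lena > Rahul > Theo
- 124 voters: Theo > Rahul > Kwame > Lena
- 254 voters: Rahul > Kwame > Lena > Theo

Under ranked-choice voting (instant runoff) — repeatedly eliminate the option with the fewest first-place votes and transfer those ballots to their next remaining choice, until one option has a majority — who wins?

Round 1: Rahul 254, Kwame 292, Lena 175, Theo 266. Eliminate Lena.
Round 2: Rahul 429, Kwame 292, Theo 266. Eliminate Theo.
Round 3: Rahul 695, Kwame 292. Rahul has a majority.

Rahul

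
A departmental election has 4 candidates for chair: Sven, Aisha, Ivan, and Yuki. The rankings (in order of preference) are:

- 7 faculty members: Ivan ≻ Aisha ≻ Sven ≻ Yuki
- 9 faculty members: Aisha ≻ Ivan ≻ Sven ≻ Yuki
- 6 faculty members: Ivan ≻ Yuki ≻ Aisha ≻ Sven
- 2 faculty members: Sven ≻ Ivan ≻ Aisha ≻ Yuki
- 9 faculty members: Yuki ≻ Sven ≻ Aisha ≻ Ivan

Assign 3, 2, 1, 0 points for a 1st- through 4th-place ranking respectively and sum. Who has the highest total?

Sven: 7·1 + 9·1 + 6·0 + 2·3 + 9·2 = 40
Aisha: 7·2 + 9·3 + 6·1 + 2·1 + 9·1 = 58
Ivan: 7·3 + 9·2 + 6·3 + 2·2 + 9·0 = 61
Yuki: 7·0 + 9·0 + 6·2 + 2·0 + 9·3 = 39
Ivan has the highest Borda score (61).

Ivan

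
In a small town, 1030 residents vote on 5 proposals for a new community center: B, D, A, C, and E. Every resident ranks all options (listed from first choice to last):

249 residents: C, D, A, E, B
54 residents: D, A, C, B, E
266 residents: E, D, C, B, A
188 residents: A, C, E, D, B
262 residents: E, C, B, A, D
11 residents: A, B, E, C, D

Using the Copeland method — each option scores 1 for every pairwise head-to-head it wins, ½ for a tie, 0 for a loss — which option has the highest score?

B: beats A; loses to D, C, and E → score 1.
D: beats B and A; loses to C and E → score 2.
A: loses to B, D, C, and E → score 0.
C: beats B, D, and A; loses to E → score 3.
E: beats B, D, A, and C → score 4.
E has the best pairwise record.

E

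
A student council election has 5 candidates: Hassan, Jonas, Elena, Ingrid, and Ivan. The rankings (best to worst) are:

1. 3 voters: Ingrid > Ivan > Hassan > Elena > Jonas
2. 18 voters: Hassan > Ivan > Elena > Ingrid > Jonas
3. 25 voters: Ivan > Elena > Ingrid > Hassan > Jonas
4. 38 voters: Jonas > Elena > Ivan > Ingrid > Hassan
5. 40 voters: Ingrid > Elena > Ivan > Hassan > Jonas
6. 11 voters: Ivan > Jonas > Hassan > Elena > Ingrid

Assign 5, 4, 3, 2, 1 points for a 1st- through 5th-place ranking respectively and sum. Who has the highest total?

Ivan

Hassan: 3·3 + 18·5 + 25·2 + 38·1 + 40·2 + 11·3 = 300
Jonas: 3·1 + 18·1 + 25·1 + 38·5 + 40·1 + 11·4 = 320
Elena: 3·2 + 18·3 + 25·4 + 38·4 + 40·4 + 11·2 = 494
Ingrid: 3·5 + 18·2 + 25·3 + 38·2 + 40·5 + 11·1 = 413
Ivan: 3·4 + 18·4 + 25·5 + 38·3 + 40·3 + 11·5 = 498
Ivan has the highest Borda score (498).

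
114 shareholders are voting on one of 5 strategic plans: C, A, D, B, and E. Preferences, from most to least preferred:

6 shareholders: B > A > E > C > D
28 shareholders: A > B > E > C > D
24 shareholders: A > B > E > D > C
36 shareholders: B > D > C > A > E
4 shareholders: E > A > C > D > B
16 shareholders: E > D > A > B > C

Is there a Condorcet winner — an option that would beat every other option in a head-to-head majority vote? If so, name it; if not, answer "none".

A

A vs C: 78–36 for A.
A vs D: 62–52 for A.
A vs B: 72–42 for A.
A vs E: 94–20 for A.
A beats every other option head-to-head.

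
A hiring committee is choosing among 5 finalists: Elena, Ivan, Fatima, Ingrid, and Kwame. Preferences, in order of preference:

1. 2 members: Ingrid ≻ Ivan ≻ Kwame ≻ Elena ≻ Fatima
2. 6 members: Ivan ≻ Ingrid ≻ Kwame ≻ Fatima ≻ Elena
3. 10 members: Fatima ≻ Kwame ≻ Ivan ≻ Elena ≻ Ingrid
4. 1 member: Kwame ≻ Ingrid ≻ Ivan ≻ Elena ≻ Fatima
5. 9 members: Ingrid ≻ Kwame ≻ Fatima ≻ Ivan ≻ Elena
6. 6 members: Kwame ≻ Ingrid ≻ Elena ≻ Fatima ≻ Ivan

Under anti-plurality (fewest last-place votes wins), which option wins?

Kwame

Last-place votes: Elena 15, Ivan 6, Fatima 3, Ingrid 10, Kwame 0.
Kwame is ranked last by the fewest voters, so Kwame wins.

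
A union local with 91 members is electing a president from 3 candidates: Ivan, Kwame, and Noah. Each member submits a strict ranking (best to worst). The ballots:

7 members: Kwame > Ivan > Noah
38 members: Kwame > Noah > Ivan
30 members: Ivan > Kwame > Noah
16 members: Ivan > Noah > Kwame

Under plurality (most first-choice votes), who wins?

Ivan

First-place votes: Ivan 46, Kwame 45, Noah 0.
Ivan has the most first-place votes.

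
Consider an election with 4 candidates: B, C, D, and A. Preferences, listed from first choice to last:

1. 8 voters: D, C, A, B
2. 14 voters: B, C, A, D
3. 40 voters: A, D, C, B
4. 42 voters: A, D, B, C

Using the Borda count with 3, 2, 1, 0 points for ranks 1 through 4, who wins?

B: 8·0 + 14·3 + 40·0 + 42·1 = 84
C: 8·2 + 14·2 + 40·1 + 42·0 = 84
D: 8·3 + 14·0 + 40·2 + 42·2 = 188
A: 8·1 + 14·1 + 40·3 + 42·3 = 268
A has the highest Borda score (268).

A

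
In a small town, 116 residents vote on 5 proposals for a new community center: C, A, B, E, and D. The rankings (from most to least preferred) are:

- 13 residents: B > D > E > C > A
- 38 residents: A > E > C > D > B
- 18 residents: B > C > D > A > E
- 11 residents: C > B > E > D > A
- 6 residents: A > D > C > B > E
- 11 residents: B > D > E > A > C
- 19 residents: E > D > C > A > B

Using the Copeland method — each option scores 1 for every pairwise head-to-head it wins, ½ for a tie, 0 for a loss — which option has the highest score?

C: beats A, B, and D; loses to E → score 3.
A: beats B and E; loses to C and D → score 2.
B: beats E; loses to C, A, and D → score 1.
E: beats C and D; loses to A and B → score 2.
D: beats A and B; loses to C and E → score 2.
C has the best pairwise record.

C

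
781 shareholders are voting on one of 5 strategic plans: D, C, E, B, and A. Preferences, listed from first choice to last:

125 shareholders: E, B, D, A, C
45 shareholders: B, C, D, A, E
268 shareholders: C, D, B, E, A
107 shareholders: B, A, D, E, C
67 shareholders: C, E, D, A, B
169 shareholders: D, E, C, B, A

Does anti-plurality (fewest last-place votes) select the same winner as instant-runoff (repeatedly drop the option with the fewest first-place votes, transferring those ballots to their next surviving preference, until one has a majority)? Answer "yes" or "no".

no

Anti-plurality — last-place votes: D 0, C 232, E 45, B 67, A 437. Winner: D.
Instant-runoff — R1 D 169, C 335, E 125, B 152, A 0 (A out); R2 D 169, C 335, E 125, B 152 (E out); R3 D 169, C 335, B 277 (D out); R4 C 504, B 277 (C winner). Winner: C.
The two methods disagree.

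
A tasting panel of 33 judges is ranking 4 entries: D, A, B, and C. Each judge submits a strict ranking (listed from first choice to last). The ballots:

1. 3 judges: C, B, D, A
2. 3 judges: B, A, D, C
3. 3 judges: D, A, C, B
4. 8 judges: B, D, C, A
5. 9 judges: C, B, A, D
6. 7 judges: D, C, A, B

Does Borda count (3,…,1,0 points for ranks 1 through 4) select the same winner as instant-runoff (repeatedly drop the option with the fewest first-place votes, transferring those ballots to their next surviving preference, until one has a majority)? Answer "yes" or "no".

yes

Borda — scores: D 52, A 28, B 57, C 61. Winner: C.
Instant-runoff — R1 D 10, A 0, B 11, C 12 (A out); R2 D 10, B 11, C 12 (D out); R3 B 11, C 22 (C winner). Winner: C.
The two methods agree.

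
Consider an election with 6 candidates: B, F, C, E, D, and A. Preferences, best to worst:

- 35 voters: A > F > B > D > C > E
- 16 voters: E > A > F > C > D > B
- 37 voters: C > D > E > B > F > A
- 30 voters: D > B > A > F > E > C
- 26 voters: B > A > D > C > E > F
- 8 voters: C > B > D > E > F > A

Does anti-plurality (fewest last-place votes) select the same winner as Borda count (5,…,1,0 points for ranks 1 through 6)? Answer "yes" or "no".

yes

Anti-plurality — last-place votes: B 16, F 26, C 30, E 35, D 0, A 45. Winner: D.
Borda — scores: B 461, F 293, C 344, E 263, D 486, A 433. Winner: D.
The two methods agree.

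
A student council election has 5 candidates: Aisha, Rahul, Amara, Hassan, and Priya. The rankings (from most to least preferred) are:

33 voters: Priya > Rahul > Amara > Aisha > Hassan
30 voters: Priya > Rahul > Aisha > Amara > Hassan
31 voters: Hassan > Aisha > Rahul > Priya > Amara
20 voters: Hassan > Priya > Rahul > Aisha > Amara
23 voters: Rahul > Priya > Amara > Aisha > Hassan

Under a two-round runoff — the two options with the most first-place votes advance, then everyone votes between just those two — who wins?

Round 1 first-place votes: Aisha 0, Rahul 23, Amara 0, Hassan 51, Priya 63.
Priya and Hassan advance.
Runoff: Priya is preferred to Hassan by 86 voters; Hassan by 51.
Priya wins the runoff.

Priya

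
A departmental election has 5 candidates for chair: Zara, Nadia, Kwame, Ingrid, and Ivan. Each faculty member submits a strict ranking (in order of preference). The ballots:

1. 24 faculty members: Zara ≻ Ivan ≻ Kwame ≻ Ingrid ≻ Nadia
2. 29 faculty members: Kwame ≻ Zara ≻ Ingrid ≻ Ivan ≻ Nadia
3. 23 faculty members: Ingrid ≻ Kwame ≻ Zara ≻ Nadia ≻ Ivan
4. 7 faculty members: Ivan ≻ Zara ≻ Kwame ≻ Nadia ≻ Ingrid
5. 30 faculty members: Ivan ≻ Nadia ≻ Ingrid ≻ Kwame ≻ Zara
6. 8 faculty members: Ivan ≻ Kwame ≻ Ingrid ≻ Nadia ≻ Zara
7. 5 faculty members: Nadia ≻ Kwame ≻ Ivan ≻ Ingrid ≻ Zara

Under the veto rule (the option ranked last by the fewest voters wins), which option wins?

Kwame

Last-place votes: Zara 43, Nadia 53, Kwame 0, Ingrid 7, Ivan 23.
Kwame is ranked last by the fewest voters, so Kwame wins.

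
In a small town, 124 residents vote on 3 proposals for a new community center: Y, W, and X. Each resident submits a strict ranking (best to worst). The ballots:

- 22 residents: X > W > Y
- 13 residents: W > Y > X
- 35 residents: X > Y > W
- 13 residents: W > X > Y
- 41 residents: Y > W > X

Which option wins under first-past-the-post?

X

First-place votes: Y 41, W 26, X 57.
X has the most first-place votes.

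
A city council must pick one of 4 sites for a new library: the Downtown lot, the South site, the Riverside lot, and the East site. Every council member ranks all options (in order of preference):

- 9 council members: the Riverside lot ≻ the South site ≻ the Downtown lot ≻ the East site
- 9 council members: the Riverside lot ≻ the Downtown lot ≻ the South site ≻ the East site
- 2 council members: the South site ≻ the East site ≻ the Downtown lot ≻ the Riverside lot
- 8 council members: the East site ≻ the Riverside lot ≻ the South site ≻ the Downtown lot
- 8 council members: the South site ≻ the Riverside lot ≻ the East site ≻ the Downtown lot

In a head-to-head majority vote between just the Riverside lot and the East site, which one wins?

Voters preferring the Riverside lot to the East site: 26; preferring the East site to the Riverside lot: 10.
the Riverside lot wins the head-to-head.

the Riverside lot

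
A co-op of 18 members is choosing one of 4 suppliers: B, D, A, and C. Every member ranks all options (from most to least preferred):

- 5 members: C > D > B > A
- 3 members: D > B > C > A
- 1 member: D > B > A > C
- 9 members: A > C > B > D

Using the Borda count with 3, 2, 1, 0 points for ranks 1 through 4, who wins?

B: 5·1 + 3·2 + 1·2 + 9·1 = 22
D: 5·2 + 3·3 + 1·3 + 9·0 = 22
A: 5·0 + 3·0 + 1·1 + 9·3 = 28
C: 5·3 + 3·1 + 1·0 + 9·2 = 36
C has the highest Borda score (36).

C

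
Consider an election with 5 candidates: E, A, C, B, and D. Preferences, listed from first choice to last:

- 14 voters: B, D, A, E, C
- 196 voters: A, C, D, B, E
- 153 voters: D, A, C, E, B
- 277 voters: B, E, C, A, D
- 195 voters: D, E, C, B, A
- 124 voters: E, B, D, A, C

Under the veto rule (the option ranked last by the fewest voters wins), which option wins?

Last-place votes: E 196, A 195, C 138, B 153, D 277.
C is ranked last by the fewest voters, so C wins.

C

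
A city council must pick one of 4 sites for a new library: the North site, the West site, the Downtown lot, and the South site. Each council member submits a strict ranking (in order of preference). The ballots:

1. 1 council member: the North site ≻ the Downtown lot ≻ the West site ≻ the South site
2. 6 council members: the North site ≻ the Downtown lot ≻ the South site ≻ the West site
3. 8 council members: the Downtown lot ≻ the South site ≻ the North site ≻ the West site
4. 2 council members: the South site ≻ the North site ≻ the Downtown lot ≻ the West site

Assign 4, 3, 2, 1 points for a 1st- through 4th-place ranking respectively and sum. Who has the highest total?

the North site: 1·4 + 6·4 + 8·2 + 2·3 = 50
the West site: 1·2 + 6·1 + 8·1 + 2·1 = 18
the Downtown lot: 1·3 + 6·3 + 8·4 + 2·2 = 57
the South site: 1·1 + 6·2 + 8·3 + 2·4 = 45
the Downtown lot has the highest Borda score (57).

the Downtown lot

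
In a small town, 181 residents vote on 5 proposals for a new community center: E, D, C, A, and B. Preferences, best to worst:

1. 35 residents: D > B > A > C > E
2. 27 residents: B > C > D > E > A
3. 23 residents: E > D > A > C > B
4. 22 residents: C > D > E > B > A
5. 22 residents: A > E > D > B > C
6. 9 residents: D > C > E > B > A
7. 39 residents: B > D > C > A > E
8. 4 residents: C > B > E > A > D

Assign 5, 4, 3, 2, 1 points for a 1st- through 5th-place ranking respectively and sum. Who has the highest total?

D

E: 35·1 + 27·2 + 23·5 + 22·3 + 22·4 + 9·3 + 39·1 + 4·3 = 436
D: 35·5 + 27·3 + 23·4 + 22·4 + 22·3 + 9·5 + 39·4 + 4·1 = 707
C: 35·2 + 27·4 + 23·2 + 22·5 + 22·1 + 9·4 + 39·3 + 4·5 = 529
A: 35·3 + 27·1 + 23·3 + 22·1 + 22·5 + 9·1 + 39·2 + 4·2 = 428
B: 35·4 + 27·5 + 23·1 + 22·2 + 22·2 + 9·2 + 39·5 + 4·4 = 615
D has the highest Borda score (707).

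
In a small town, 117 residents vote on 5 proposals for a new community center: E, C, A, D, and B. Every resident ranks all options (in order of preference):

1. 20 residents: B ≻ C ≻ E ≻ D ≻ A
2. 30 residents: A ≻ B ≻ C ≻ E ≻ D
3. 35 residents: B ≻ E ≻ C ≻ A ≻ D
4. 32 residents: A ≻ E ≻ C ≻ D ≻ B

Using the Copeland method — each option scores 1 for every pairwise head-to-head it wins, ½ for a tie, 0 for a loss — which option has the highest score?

E: beats C and D; loses to A and B → score 2.
C: beats D; loses to E, A, and B → score 1.
A: beats E, C, D, and B → score 4.
D: loses to E, C, A, and B → score 0.
B: beats E, C, and D; loses to A → score 3.
A has the best pairwise record.

A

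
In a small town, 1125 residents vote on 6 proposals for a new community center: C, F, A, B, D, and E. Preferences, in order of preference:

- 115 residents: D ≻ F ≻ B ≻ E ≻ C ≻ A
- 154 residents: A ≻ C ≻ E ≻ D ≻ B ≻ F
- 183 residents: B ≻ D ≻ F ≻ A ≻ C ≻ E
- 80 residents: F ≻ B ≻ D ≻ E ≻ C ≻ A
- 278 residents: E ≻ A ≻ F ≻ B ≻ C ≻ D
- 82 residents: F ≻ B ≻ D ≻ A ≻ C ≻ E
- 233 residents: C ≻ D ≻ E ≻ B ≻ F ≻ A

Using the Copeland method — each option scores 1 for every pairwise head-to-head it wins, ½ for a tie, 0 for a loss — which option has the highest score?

B

C: beats D and E; loses to F, A, and B → score 2.
F: beats C and A; loses to B, D, and E → score 2.
A: beats C; loses to F, B, D, and E → score 1.
B: beats C, F, A, and D; loses to E → score 4.
D: beats F, A, and E; loses to C and B → score 3.
E: beats F, A, and B; loses to C and D → score 3.
B has the best pairwise record.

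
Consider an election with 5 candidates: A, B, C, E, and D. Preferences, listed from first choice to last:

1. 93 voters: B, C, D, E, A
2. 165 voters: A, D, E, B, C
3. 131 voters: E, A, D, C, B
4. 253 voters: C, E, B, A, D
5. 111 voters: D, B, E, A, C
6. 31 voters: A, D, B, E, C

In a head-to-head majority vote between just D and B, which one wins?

D

Voters preferring D to B: 438; preferring B to D: 346.
D wins the head-to-head.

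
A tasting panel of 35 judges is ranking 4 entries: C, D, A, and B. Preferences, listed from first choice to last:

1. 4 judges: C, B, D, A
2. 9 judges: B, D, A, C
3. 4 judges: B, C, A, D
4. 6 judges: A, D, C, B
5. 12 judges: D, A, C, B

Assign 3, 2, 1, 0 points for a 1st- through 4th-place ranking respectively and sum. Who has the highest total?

C: 4·3 + 9·0 + 4·2 + 6·1 + 12·1 = 38
D: 4·1 + 9·2 + 4·0 + 6·2 + 12·3 = 70
A: 4·0 + 9·1 + 4·1 + 6·3 + 12·2 = 55
B: 4·2 + 9·3 + 4·3 + 6·0 + 12·0 = 47
D has the highest Borda score (70).

D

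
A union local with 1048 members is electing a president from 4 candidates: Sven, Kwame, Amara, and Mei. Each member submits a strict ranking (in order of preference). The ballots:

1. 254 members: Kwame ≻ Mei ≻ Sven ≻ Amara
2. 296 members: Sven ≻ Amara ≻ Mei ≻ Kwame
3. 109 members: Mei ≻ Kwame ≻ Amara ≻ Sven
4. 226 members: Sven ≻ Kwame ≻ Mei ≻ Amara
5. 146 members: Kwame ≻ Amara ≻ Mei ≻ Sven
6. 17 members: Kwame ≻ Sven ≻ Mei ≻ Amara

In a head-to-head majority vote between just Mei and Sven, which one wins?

Voters preferring Mei to Sven: 509; preferring Sven to Mei: 539.
Sven wins the head-to-head.

Sven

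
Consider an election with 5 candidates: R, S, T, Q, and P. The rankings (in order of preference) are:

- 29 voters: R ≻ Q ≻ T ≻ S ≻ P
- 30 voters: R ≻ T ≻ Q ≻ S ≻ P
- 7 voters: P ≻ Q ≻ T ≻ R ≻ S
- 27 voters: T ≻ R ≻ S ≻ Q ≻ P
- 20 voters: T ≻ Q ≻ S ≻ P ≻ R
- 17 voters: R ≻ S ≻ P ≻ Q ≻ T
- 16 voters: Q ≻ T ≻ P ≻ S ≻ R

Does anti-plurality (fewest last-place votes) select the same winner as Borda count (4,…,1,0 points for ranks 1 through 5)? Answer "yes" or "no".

Anti-plurality — last-place votes: R 36, S 7, T 17, Q 0, P 86. Winner: Q.
Borda — scores: R 392, S 220, T 398, Q 336, P 114. Winner: T.
The two methods disagree.

no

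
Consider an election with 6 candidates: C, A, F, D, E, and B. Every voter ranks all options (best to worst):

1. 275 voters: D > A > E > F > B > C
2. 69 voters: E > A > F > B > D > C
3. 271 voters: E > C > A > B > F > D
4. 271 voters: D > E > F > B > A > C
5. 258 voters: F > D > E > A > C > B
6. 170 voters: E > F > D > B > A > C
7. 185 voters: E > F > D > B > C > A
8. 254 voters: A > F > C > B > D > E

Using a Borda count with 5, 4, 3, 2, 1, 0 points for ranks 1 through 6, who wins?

C: 275·0 + 69·0 + 271·4 + 271·0 + 258·1 + 170·0 + 185·1 + 254·3 = 2289
A: 275·4 + 69·4 + 271·3 + 271·1 + 258·2 + 170·1 + 185·0 + 254·5 = 4416
F: 275·2 + 69·3 + 271·1 + 271·3 + 258·5 + 170·4 + 185·4 + 254·4 = 5567
D: 275·5 + 69·1 + 271·0 + 271·5 + 258·4 + 170·3 + 185·3 + 254·1 = 5150
E: 275·3 + 69·5 + 271·5 + 271·4 + 258·3 + 170·5 + 185·5 + 254·0 = 6158
B: 275·1 + 69·2 + 271·2 + 271·2 + 258·0 + 170·2 + 185·2 + 254·2 = 2715
E has the highest Borda score (6158).

E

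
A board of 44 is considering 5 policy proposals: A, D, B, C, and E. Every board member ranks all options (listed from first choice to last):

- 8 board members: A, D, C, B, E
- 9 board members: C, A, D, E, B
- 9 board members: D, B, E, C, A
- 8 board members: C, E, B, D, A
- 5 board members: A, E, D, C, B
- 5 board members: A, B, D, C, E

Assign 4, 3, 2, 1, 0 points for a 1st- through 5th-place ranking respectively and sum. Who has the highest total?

D

A: 8·4 + 9·3 + 9·0 + 8·0 + 5·4 + 5·4 = 99
D: 8·3 + 9·2 + 9·4 + 8·1 + 5·2 + 5·2 = 106
B: 8·1 + 9·0 + 9·3 + 8·2 + 5·0 + 5·3 = 66
C: 8·2 + 9·4 + 9·1 + 8·4 + 5·1 + 5·1 = 103
E: 8·0 + 9·1 + 9·2 + 8·3 + 5·3 + 5·0 = 66
D has the highest Borda score (106).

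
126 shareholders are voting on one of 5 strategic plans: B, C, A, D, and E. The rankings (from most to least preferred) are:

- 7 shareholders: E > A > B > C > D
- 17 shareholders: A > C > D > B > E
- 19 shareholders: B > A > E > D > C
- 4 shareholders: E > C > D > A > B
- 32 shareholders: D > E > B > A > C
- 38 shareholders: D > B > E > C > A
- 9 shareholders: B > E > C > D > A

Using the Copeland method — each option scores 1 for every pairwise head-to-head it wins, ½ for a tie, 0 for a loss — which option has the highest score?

B: beats C, A, and E; loses to D → score 3.
C: loses to B, A, D, and E → score 0.
A: beats C; loses to B, D, and E → score 1.
D: beats B, C, A, and E → score 4.
E: beats C and A; loses to B and D → score 2.
D has the best pairwise record.

D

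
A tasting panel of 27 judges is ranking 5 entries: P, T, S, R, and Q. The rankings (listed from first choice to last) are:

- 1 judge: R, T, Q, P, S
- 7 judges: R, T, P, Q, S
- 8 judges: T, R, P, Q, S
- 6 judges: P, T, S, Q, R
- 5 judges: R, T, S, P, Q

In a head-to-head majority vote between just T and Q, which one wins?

Voters preferring T to Q: 27; preferring Q to T: 0.
T wins the head-to-head.

T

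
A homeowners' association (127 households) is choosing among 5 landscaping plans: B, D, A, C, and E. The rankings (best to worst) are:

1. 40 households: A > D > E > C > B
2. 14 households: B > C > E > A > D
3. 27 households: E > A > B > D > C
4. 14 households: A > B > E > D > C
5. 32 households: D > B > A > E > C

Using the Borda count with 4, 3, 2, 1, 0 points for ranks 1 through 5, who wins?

A

B: 40·0 + 14·4 + 27·2 + 14·3 + 32·3 = 248
D: 40·3 + 14·0 + 27·1 + 14·1 + 32·4 = 289
A: 40·4 + 14·1 + 27·3 + 14·4 + 32·2 = 375
C: 40·1 + 14·3 + 27·0 + 14·0 + 32·0 = 82
E: 40·2 + 14·2 + 27·4 + 14·2 + 32·1 = 276
A has the highest Borda score (375).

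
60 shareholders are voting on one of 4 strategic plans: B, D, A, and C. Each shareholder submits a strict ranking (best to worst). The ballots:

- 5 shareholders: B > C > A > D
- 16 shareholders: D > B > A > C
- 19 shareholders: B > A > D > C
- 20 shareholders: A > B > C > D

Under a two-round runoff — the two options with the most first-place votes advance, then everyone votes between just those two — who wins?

B

Round 1 first-place votes: B 24, D 16, A 20, C 0.
B and A advance.
Runoff: B is preferred to A by 40 voters; A by 20.
B wins the runoff.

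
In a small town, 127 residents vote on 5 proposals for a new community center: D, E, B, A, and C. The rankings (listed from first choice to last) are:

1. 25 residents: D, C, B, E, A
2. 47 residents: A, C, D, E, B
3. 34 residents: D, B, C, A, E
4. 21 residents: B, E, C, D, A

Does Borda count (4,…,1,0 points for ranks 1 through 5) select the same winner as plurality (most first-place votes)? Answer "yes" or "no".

yes

Borda — scores: D 351, E 135, B 236, A 222, C 326. Winner: D.
Plurality — first-place votes: D 59, E 0, B 21, A 47, C 0. Winner: D.
The two methods agree.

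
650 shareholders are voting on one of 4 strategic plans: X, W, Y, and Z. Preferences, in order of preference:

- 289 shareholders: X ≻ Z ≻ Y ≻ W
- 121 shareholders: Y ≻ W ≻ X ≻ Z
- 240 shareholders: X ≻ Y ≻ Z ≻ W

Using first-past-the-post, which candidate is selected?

X

First-place votes: X 529, W 0, Y 121, Z 0.
X has the most first-place votes.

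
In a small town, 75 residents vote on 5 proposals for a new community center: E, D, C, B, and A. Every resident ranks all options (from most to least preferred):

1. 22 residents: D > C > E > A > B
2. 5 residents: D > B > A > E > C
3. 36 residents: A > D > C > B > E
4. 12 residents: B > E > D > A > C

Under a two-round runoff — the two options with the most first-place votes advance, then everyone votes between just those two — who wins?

Round 1 first-place votes: E 0, D 27, C 0, B 12, A 36.
A and D advance.
Runoff: A is preferred to D by 36 voters; D by 39.
D wins the runoff.

D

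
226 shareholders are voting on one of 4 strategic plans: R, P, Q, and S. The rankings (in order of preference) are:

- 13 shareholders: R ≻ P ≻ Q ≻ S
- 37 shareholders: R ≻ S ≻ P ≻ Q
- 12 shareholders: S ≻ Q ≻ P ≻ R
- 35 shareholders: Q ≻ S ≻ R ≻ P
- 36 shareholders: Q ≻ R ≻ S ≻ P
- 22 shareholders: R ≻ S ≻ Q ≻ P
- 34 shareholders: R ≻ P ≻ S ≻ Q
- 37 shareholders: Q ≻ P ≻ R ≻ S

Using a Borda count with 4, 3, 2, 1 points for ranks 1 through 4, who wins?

R

R: 13·4 + 37·4 + 12·1 + 35·2 + 36·3 + 22·4 + 34·4 + 37·2 = 688
P: 13·3 + 37·2 + 12·2 + 35·1 + 36·1 + 22·1 + 34·3 + 37·3 = 443
Q: 13·2 + 37·1 + 12·3 + 35·4 + 36·4 + 22·2 + 34·1 + 37·4 = 609
S: 13·1 + 37·3 + 12·4 + 35·3 + 36·2 + 22·3 + 34·2 + 37·1 = 520
R has the highest Borda score (688).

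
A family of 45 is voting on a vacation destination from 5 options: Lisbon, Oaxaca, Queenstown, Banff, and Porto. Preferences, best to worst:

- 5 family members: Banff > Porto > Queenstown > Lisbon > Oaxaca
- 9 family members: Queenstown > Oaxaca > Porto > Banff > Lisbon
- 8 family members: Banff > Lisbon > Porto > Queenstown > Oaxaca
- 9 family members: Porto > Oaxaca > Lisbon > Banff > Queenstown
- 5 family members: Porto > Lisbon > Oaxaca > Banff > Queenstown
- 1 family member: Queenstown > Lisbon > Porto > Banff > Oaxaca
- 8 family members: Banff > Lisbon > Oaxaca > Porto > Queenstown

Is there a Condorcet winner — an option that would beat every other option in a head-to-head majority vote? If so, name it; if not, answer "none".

Porto

Porto vs Lisbon: 28–17 for Porto.
Porto vs Oaxaca: 28–17 for Porto.
Porto vs Queenstown: 35–10 for Porto.
Porto vs Banff: 24–21 for Porto.
Porto beats every other option head-to-head.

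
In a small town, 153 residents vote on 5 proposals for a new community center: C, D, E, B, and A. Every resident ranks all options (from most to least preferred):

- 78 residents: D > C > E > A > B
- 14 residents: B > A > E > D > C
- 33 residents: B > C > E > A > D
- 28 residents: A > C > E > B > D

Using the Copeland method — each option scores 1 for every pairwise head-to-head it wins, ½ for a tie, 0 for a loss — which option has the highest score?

C: beats E, B, and A; loses to D → score 3.
D: beats C, E, B, and A → score 4.
E: beats B and A; loses to C and D → score 2.
B: loses to C, D, E, and A → score 0.
A: beats B; loses to C, D, and E → score 1.
D has the best pairwise record.

D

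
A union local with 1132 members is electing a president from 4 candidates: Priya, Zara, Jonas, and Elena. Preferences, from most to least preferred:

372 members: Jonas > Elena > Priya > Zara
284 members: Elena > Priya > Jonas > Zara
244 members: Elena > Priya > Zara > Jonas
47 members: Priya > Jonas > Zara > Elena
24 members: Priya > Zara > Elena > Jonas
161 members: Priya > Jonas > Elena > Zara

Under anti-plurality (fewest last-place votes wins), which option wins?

Last-place votes: Priya 0, Zara 817, Jonas 268, Elena 47.
Priya is ranked last by the fewest voters, so Priya wins.

Priya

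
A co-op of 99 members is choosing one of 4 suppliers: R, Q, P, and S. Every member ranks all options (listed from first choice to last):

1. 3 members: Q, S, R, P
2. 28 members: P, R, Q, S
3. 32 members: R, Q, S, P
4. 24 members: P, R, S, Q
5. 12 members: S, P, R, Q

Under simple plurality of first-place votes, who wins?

First-place votes: R 32, Q 3, P 52, S 12.
P has the most first-place votes.

P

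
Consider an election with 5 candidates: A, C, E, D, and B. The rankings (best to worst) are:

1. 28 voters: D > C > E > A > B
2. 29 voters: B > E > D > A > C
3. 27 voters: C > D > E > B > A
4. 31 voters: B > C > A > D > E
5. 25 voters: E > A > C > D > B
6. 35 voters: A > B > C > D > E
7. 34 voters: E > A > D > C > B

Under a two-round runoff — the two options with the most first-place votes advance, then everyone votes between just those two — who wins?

Round 1 first-place votes: A 35, C 27, E 59, D 28, B 60.
B and E advance.
Runoff: B is preferred to E by 95 voters; E by 114.
E wins the runoff.

E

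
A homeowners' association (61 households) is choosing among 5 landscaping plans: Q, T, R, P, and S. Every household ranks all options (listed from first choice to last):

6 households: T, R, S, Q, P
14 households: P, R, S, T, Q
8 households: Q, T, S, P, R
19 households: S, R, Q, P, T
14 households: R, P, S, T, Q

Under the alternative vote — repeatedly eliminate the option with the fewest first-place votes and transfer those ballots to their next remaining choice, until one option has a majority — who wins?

Round 1: Q 8, T 6, R 14, P 14, S 19. Eliminate T.
Round 2: Q 8, R 20, P 14, S 19. Eliminate Q.
Round 3: R 20, P 14, S 27. Eliminate P.
Round 4: R 34, S 27. R has a majority.

R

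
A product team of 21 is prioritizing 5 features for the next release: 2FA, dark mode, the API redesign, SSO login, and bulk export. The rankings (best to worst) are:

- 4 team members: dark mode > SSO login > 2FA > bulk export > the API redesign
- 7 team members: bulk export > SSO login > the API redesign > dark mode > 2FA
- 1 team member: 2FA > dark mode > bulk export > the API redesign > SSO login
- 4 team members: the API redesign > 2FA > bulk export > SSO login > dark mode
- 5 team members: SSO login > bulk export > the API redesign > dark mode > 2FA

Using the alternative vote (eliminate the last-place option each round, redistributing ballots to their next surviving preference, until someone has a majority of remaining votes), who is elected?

bulk export

Round 1: 2FA 1, dark mode 4, the API redesign 4, SSO login 5, bulk export 7. Eliminate 2FA.
Round 2: dark mode 5, the API redesign 4, SSO login 5, bulk export 7. Eliminate the API redesign.
Round 3: dark mode 5, SSO login 5, bulk export 11. Bulk export has a majority.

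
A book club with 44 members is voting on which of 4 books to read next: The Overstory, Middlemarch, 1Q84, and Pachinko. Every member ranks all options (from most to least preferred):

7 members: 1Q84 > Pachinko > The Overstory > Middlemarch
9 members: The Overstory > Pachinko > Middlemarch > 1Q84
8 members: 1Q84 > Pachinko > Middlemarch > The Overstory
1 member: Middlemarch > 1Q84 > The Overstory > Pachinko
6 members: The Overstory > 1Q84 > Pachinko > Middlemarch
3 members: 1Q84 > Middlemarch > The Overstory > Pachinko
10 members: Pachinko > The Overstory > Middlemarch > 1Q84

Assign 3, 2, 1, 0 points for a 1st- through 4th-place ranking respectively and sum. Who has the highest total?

The Overstory: 7·1 + 9·3 + 8·0 + 1·1 + 6·3 + 3·1 + 10·2 = 76
Middlemarch: 7·0 + 9·1 + 8·1 + 1·3 + 6·0 + 3·2 + 10·1 = 36
1Q84: 7·3 + 9·0 + 8·3 + 1·2 + 6·2 + 3·3 + 10·0 = 68
Pachinko: 7·2 + 9·2 + 8·2 + 1·0 + 6·1 + 3·0 + 10·3 = 84
Pachinko has the highest Borda score (84).

Pachinko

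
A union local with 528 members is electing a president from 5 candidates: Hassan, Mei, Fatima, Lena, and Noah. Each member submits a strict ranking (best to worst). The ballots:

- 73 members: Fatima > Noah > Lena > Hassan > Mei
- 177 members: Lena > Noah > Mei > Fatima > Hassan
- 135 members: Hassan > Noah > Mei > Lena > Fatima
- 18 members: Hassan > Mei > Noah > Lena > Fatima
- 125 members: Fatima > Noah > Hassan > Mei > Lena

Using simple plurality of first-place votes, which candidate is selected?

Fatima

First-place votes: Hassan 153, Mei 0, Fatima 198, Lena 177, Noah 0.
Fatima has the most first-place votes.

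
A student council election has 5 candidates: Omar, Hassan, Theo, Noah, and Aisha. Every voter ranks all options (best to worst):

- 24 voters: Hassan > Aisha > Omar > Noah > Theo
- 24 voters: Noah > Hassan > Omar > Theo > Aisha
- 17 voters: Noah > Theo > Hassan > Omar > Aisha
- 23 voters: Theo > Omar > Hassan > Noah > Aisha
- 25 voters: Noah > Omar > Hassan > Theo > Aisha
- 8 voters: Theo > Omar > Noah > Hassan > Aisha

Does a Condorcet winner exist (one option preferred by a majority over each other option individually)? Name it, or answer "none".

Noah vs Omar: 66–55 for Noah.
Noah vs Hassan: 74–47 for Noah.
Noah vs Theo: 90–31 for Noah.
Noah vs Aisha: 97–24 for Noah.
Noah beats every other option head-to-head.

Noah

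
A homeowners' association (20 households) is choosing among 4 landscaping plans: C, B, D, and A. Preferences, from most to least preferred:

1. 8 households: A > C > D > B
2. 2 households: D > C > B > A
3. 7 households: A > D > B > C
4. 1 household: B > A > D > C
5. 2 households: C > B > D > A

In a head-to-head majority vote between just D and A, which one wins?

A

Voters preferring D to A: 4; preferring A to D: 16.
A wins the head-to-head.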